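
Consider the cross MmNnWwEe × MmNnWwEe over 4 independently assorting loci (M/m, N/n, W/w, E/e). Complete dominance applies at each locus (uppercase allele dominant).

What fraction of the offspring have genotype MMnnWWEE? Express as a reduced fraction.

MmNnWwEe gametes: MNWE×1, MNWe×1, MNwE×1, MNwe×1, MnWE×1, MnWe×1, MnwE×1, Mnwe×1, mNWE×1, mNWe×1, mNwE×1, mNwe×1, mnWE×1, mnWe×1, mnwE×1, mnwe×1
MmNnWwEe gametes: MNWE×1, MNWe×1, MNwE×1, MNwe×1, MnWE×1, MnWe×1, MnwE×1, Mnwe×1, mNWE×1, mNWe×1, mNwE×1, mNwe×1, mnWE×1, mnWe×1, mnwE×1, mnwe×1
MmNnWwEe×MmNnWwEe grid (16·16=256): MMNNWWEE=1 MMNNWWEe=2 MMNNWWee=1 MMNNWwEE=2 MMNNWwEe=4 MMNNWwee=2 MMNNwwEE=1 MMNNwwEe=2 MMNNwwee=1 MMNnWWEE=2 MMNnWWEe=4 MMNnWWee=2 MMNnWwEE=4 MMNnWwEe=8 MMNnWwee=4 MMNnwwEE=2 MMNnwwEe=4 MMNnwwee=2 MMnnWWEE=1 MMnnWWEe=2 MMnnWWee=1 MMnnWwEE=2 MMnnWwEe=4 MMnnWwee=2 MMnnwwEE=1 MMnnwwEe=2 MMnnwwee=1 MmNNWWEE=2 MmNNWWEe=4 MmNNWWee=2 MmNNWwEE=4 MmNNWwEe=8 MmNNWwee=4 MmNNwwEE=2 MmNNwwEe=4 MmNNwwee=2 MmNnWWEE=4 MmNnWWEe=8 MmNnWWee=4 MmNnWwEE=8 MmNnWwEe=16 MmNnWwee=8 MmNnwwEE=4 MmNnwwEe=8 MmNnwwee=4 MmnnWWEE=2 MmnnWWEe=4 MmnnWWee=2 MmnnWwEE=4 MmnnWwEe=8 MmnnWwee=4 MmnnwwEE=2 MmnnwwEe=4 Mmnnwwee=2 mmNNWWEE=1 mmNNWWEe=2 mmNNWWee=1 mmNNWwEE=2 mmNNWwEe=4 mmNNWwee=2 mmNNwwEE=1 mmNNwwEe=2 mmNNwwee=1 mmNnWWEE=2 mmNnWWEe=4 mmNnWWee=2 mmNnWwEE=4 mmNnWwEe=8 mmNnWwee=4 mmNnwwEE=2 mmNnwwEe=4 mmNnwwee=2 mmnnWWEE=1 mmnnWWEe=2 mmnnWWee=1 mmnnWwEE=2 mmnnWwEe=4 mmnnWwee=2 mmnnwwEE=1 mmnnwwEe=2 mmnnwwee=1
MMnnWWEE hits 1/256; gcd=1; 1÷1/256÷1 = 1/256

P(MMnnWWEE) = 1/256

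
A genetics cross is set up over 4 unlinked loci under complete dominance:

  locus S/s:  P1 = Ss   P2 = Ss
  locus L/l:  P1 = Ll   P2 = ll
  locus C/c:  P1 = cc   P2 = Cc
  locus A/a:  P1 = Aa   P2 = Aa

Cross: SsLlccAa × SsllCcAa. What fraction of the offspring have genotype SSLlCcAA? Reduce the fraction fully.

P(SSLlCcAA) = 1/64

SsLlccAa gametes: SLcA×2, SLca×2, SlcA×2, Slca×2, sLcA×2, sLca×2, slcA×2, slca×2
SsllCcAa gametes: SlCA×2, SlCa×2, SlcA×2, Slca×2, slCA×2, slCa×2, slcA×2, slca×2
SsLlccAa×SsllCcAa grid (16·16=256): SSLlCcAA=4 SSLlCcAa=8 SSLlCcaa=4 SSLlccAA=4 SSLlccAa=8 SSLlccaa=4 SSllCcAA=4 SSllCcAa=8 SSllCcaa=4 SSllccAA=4 SSllccAa=8 SSllccaa=4 SsLlCcAA=8 SsLlCcAa=16 SsLlCcaa=8 SsLlccAA=8 SsLlccAa=16 SsLlccaa=8 SsllCcAA=8 SsllCcAa=16 SsllCcaa=8 SsllccAA=8 SsllccAa=16 Ssllccaa=8 ssLlCcAA=4 ssLlCcAa=8 ssLlCcaa=4 ssLlccAA=4 ssLlccAa=8 ssLlccaa=4 ssllCcAA=4 ssllCcAa=8 ssllCcaa=4 ssllccAA=4 ssllccAa=8 ssllccaa=4
SSLlCcAA hits 4/256; gcd=4; 4÷4/256÷4 = 1/64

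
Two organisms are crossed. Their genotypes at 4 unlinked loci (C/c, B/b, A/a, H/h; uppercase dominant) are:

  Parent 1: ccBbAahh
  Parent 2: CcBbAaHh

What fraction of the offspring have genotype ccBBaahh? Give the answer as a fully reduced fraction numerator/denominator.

ccBbAahh gametes: cBAh×4, cBah×4, cbAh×4, cbah×4
CcBbAaHh gametes: CBAH×1, CBAh×1, CBaH×1, CBah×1, CbAH×1, CbAh×1, CbaH×1, Cbah×1, cBAH×1, cBAh×1, cBaH×1, cBah×1, cbAH×1, cbAh×1, cbaH×1, cbah×1
ccBbAahh×CcBbAaHh grid (16·16=256): CcBBAAHh=4 CcBBAAhh=4 CcBBAaHh=8 CcBBAahh=8 CcBBaaHh=4 CcBBaahh=4 CcBbAAHh=8 CcBbAAhh=8 CcBbAaHh=16 CcBbAahh=16 CcBbaaHh=8 CcBbaahh=8 CcbbAAHh=4 CcbbAAhh=4 CcbbAaHh=8 CcbbAahh=8 CcbbaaHh=4 Ccbbaahh=4 ccBBAAHh=4 ccBBAAhh=4 ccBBAaHh=8 ccBBAahh=8 ccBBaaHh=4 ccBBaahh=4 ccBbAAHh=8 ccBbAAhh=8 ccBbAaHh=16 ccBbAahh=16 ccBbaaHh=8 ccBbaahh=8 ccbbAAHh=4 ccbbAAhh=4 ccbbAaHh=8 ccbbAahh=8 ccbbaaHh=4 ccbbaahh=4
ccBBaahh hits 4/256; gcd=4; 4÷4/256÷4 = 1/64

P(ccBBaahh) = 1/64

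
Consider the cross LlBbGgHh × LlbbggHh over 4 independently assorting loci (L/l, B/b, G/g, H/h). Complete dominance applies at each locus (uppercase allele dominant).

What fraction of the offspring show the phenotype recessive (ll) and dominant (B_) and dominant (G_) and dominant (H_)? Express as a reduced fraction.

P(ll B_ G_ H_) = 3/64

LlBbGgHh gametes: LBGH×1, LBGh×1, LBgH×1, LBgh×1, LbGH×1, LbGh×1, LbgH×1, Lbgh×1, lBGH×1, lBGh×1, lBgH×1, lBgh×1, lbGH×1, lbGh×1, lbgH×1, lbgh×1
LlbbggHh gametes: LbgH×4, Lbgh×4, lbgH×4, lbgh×4
LlBbGgHh×LlbbggHh grid (16·16=256): LLBbGgHH=4 LLBbGgHh=8 LLBbGghh=4 LLBbggHH=4 LLBbggHh=8 LLBbgghh=4 LLbbGgHH=4 LLbbGgHh=8 LLbbGghh=4 LLbbggHH=4 LLbbggHh=8 LLbbgghh=4 LlBbGgHH=8 LlBbGgHh=16 LlBbGghh=8 LlBbggHH=8 LlBbggHh=16 LlBbgghh=8 LlbbGgHH=8 LlbbGgHh=16 LlbbGghh=8 LlbbggHH=8 LlbbggHh=16 Llbbgghh=8 llBbGgHH=4 llBbGgHh=8 llBbGghh=4 llBbggHH=4 llBbggHh=8 llBbgghh=4 llbbGgHH=4 llbbGgHh=8 llbbGghh=4 llbbggHH=4 llbbggHh=8 llbbgghh=4
ll B_ G_ H_ hits 12/256; gcd=4; 12÷4/256÷4 = 3/64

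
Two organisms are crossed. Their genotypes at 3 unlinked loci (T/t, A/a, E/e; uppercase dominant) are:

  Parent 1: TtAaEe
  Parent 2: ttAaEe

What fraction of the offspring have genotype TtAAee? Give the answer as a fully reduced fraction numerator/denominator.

TtAaEe gametes: TAE×1, TAe×1, TaE×1, Tae×1, tAE×1, tAe×1, taE×1, tae×1
ttAaEe gametes: tAE×2, tAe×2, taE×2, tae×2
TtAaEe×ttAaEe grid (8·8=64): TtAAEE=2 TtAAEe=4 TtAAee=2 TtAaEE=4 TtAaEe=8 TtAaee=4 TtaaEE=2 TtaaEe=4 Ttaaee=2 ttAAEE=2 ttAAEe=4 ttAAee=2 ttAaEE=4 ttAaEe=8 ttAaee=4 ttaaEE=2 ttaaEe=4 ttaaee=2
TtAAee hits 2/64; gcd=2; 2÷2/64÷2 = 1/32

P(TtAAee) = 1/32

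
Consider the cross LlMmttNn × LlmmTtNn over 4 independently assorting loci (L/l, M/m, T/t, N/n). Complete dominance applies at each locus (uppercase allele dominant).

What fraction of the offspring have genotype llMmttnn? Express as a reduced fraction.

P(llMmttnn) = 1/64

LlMmttNn gametes: LMtN×2, LMtn×2, LmtN×2, Lmtn×2, lMtN×2, lMtn×2, lmtN×2, lmtn×2
LlmmTtNn gametes: LmTN×2, LmTn×2, LmtN×2, Lmtn×2, lmTN×2, lmTn×2, lmtN×2, lmtn×2
LlMmttNn×LlmmTtNn grid (16·16=256): LLMmTtNN=4 LLMmTtNn=8 LLMmTtnn=4 LLMmttNN=4 LLMmttNn=8 LLMmttnn=4 LLmmTtNN=4 LLmmTtNn=8 LLmmTtnn=4 LLmmttNN=4 LLmmttNn=8 LLmmttnn=4 LlMmTtNN=8 LlMmTtNn=16 LlMmTtnn=8 LlMmttNN=8 LlMmttNn=16 LlMmttnn=8 LlmmTtNN=8 LlmmTtNn=16 LlmmTtnn=8 LlmmttNN=8 LlmmttNn=16 Llmmttnn=8 llMmTtNN=4 llMmTtNn=8 llMmTtnn=4 llMmttNN=4 llMmttNn=8 llMmttnn=4 llmmTtNN=4 llmmTtNn=8 llmmTtnn=4 llmmttNN=4 llmmttNn=8 llmmttnn=4
llMmttnn hits 4/256; gcd=4; 4÷4/256÷4 = 1/64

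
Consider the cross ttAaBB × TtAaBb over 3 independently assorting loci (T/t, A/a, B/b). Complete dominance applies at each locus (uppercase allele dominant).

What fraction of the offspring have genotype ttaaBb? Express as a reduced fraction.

P(ttaaBb) = 1/16

ttAaBB gametes: tAB×4, taB×4
TtAaBb gametes: TAB×1, TAb×1, TaB×1, Tab×1, tAB×1, tAb×1, taB×1, tab×1
ttAaBB×TtAaBb grid (8·8=64): TtAABB=4 TtAABb=4 TtAaBB=8 TtAaBb=8 TtaaBB=4 TtaaBb=4 ttAABB=4 ttAABb=4 ttAaBB=8 ttAaBb=8 ttaaBB=4 ttaaBb=4
ttaaBb hits 4/64; gcd=4; 4÷4/64÷4 = 1/16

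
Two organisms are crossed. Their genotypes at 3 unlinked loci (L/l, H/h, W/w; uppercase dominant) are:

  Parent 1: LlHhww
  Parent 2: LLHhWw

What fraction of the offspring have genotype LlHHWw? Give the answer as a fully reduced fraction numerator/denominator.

P(LlHHWw) = 1/16

LlHhww gametes: LHw×2, Lhw×2, lHw×2, lhw×2
LLHhWw gametes: LHW×2, LHw×2, LhW×2, Lhw×2
LlHhww×LLHhWw grid (8·8=64): LLHHWw=4 LLHHww=4 LLHhWw=8 LLHhww=8 LLhhWw=4 LLhhww=4 LlHHWw=4 LlHHww=4 LlHhWw=8 LlHhww=8 LlhhWw=4 Llhhww=4
LlHHWw hits 4/64; gcd=4; 4÷4/64÷4 = 1/16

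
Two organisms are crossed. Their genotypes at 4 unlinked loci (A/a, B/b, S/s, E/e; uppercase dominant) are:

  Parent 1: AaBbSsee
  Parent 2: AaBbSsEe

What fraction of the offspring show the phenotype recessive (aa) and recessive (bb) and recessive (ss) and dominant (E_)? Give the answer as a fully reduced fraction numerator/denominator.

AaBbSsee gametes: ABSe×2, ABse×2, AbSe×2, Abse×2, aBSe×2, aBse×2, abSe×2, abse×2
AaBbSsEe gametes: ABSE×1, ABSe×1, ABsE×1, ABse×1, AbSE×1, AbSe×1, AbsE×1, Abse×1, aBSE×1, aBSe×1, aBsE×1, aBse×1, abSE×1, abSe×1, absE×1, abse×1
AaBbSsee×AaBbSsEe grid (16·16=256): AABBSSEe=2 AABBSSee=2 AABBSsEe=4 AABBSsee=4 AABBssEe=2 AABBssee=2 AABbSSEe=4 AABbSSee=4 AABbSsEe=8 AABbSsee=8 AABbssEe=4 AABbssee=4 AAbbSSEe=2 AAbbSSee=2 AAbbSsEe=4 AAbbSsee=4 AAbbssEe=2 AAbbssee=2 AaBBSSEe=4 AaBBSSee=4 AaBBSsEe=8 AaBBSsee=8 AaBBssEe=4 AaBBssee=4 AaBbSSEe=8 AaBbSSee=8 AaBbSsEe=16 AaBbSsee=16 AaBbssEe=8 AaBbssee=8 AabbSSEe=4 AabbSSee=4 AabbSsEe=8 AabbSsee=8 AabbssEe=4 Aabbssee=4 aaBBSSEe=2 aaBBSSee=2 aaBBSsEe=4 aaBBSsee=4 aaBBssEe=2 aaBBssee=2 aaBbSSEe=4 aaBbSSee=4 aaBbSsEe=8 aaBbSsee=8 aaBbssEe=4 aaBbssee=4 aabbSSEe=2 aabbSSee=2 aabbSsEe=4 aabbSsee=4 aabbssEe=2 aabbssee=2
aa bb ss E_ hits 2/256; gcd=2; 2÷2/256÷2 = 1/128

P(aa bb ss E_) = 1/128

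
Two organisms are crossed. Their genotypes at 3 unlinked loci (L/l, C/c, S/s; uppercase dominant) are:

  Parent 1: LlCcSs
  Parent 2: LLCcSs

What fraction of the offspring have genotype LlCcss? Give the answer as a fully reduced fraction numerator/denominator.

LlCcSs gametes: LCS×1, LCs×1, LcS×1, Lcs×1, lCS×1, lCs×1, lcS×1, lcs×1
LLCcSs gametes: LCS×2, LCs×2, LcS×2, Lcs×2
LlCcSs×LLCcSs grid (8·8=64): LLCCSS=2 LLCCSs=4 LLCCss=2 LLCcSS=4 LLCcSs=8 LLCcss=4 LLccSS=2 LLccSs=4 LLccss=2 LlCCSS=2 LlCCSs=4 LlCCss=2 LlCcSS=4 LlCcSs=8 LlCcss=4 LlccSS=2 LlccSs=4 Llccss=2
LlCcss hits 4/64; gcd=4; 4÷4/64÷4 = 1/16

P(LlCcss) = 1/16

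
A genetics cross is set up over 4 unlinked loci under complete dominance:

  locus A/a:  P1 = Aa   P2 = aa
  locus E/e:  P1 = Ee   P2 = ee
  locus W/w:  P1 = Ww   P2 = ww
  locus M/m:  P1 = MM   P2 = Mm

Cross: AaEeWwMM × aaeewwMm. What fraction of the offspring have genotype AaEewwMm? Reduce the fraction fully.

AaEeWwMM gametes: AEWM×2, AEwM×2, AeWM×2, AewM×2, aEWM×2, aEwM×2, aeWM×2, aewM×2
aaeewwMm gametes: aewM×8, aewm×8
AaEeWwMM×aaeewwMm grid (16·16=256): AaEeWwMM=16 AaEeWwMm=16 AaEewwMM=16 AaEewwMm=16 AaeeWwMM=16 AaeeWwMm=16 AaeewwMM=16 AaeewwMm=16 aaEeWwMM=16 aaEeWwMm=16 aaEewwMM=16 aaEewwMm=16 aaeeWwMM=16 aaeeWwMm=16 aaeewwMM=16 aaeewwMm=16
AaEewwMm hits 16/256; gcd=16; 16÷16/256÷16 = 1/16

P(AaEewwMm) = 1/16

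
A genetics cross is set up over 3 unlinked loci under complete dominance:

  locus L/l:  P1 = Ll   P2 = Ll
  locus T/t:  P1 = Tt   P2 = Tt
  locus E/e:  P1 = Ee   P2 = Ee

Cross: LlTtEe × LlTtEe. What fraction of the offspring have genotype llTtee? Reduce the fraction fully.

P(llTtee) = 1/32

LlTtEe gametes: LTE×1, LTe×1, LtE×1, Lte×1, lTE×1, lTe×1, ltE×1, lte×1
LlTtEe gametes: LTE×1, LTe×1, LtE×1, Lte×1, lTE×1, lTe×1, ltE×1, lte×1
LlTtEe×LlTtEe grid (8·8=64): LLTTEE=1 LLTTEe=2 LLTTee=1 LLTtEE=2 LLTtEe=4 LLTtee=2 LLttEE=1 LLttEe=2 LLttee=1 LlTTEE=2 LlTTEe=4 LlTTee=2 LlTtEE=4 LlTtEe=8 LlTtee=4 LlttEE=2 LlttEe=4 Llttee=2 llTTEE=1 llTTEe=2 llTTee=1 llTtEE=2 llTtEe=4 llTtee=2 llttEE=1 llttEe=2 llttee=1
llTtee hits 2/64; gcd=2; 2÷2/64÷2 = 1/32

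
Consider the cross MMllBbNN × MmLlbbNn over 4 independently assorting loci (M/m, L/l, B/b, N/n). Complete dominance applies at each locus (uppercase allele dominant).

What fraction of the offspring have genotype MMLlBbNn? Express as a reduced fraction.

P(MMLlBbNn) = 1/16

MMllBbNN gametes: MlBN×8, MlbN×8
MmLlbbNn gametes: MLbN×2, MLbn×2, MlbN×2, Mlbn×2, mLbN×2, mLbn×2, mlbN×2, mlbn×2
MMllBbNN×MmLlbbNn grid (16·16=256): MMLlBbNN=16 MMLlBbNn=16 MMLlbbNN=16 MMLlbbNn=16 MMllBbNN=16 MMllBbNn=16 MMllbbNN=16 MMllbbNn=16 MmLlBbNN=16 MmLlBbNn=16 MmLlbbNN=16 MmLlbbNn=16 MmllBbNN=16 MmllBbNn=16 MmllbbNN=16 MmllbbNn=16
MMLlBbNn hits 16/256; gcd=16; 16÷16/256÷16 = 1/16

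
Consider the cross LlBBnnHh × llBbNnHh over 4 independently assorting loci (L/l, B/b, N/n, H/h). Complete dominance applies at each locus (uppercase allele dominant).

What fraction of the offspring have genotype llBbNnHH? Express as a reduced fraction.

LlBBnnHh gametes: LBnH×4, LBnh×4, lBnH×4, lBnh×4
llBbNnHh gametes: lBNH×2, lBNh×2, lBnH×2, lBnh×2, lbNH×2, lbNh×2, lbnH×2, lbnh×2
LlBBnnHh×llBbNnHh grid (16·16=256): LlBBNnHH=8 LlBBNnHh=16 LlBBNnhh=8 LlBBnnHH=8 LlBBnnHh=16 LlBBnnhh=8 LlBbNnHH=8 LlBbNnHh=16 LlBbNnhh=8 LlBbnnHH=8 LlBbnnHh=16 LlBbnnhh=8 llBBNnHH=8 llBBNnHh=16 llBBNnhh=8 llBBnnHH=8 llBBnnHh=16 llBBnnhh=8 llBbNnHH=8 llBbNnHh=16 llBbNnhh=8 llBbnnHH=8 llBbnnHh=16 llBbnnhh=8
llBbNnHH hits 8/256; gcd=8; 8÷8/256÷8 = 1/32

P(llBbNnHH) = 1/32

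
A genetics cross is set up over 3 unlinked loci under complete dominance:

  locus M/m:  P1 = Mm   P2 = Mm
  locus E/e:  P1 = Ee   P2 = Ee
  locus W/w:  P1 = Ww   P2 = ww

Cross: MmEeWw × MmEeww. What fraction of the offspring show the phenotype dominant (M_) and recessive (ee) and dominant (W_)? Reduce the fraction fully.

MmEeWw gametes: MEW×1, MEw×1, MeW×1, Mew×1, mEW×1, mEw×1, meW×1, mew×1
MmEeww gametes: MEw×2, Mew×2, mEw×2, mew×2
MmEeWw×MmEeww grid (8·8=64): MMEEWw=2 MMEEww=2 MMEeWw=4 MMEeww=4 MMeeWw=2 MMeeww=2 MmEEWw=4 MmEEww=4 MmEeWw=8 MmEeww=8 MmeeWw=4 Mmeeww=4 mmEEWw=2 mmEEww=2 mmEeWw=4 mmEeww=4 mmeeWw=2 mmeeww=2
M_ ee W_ hits 6/64; gcd=2; 6÷2/64÷2 = 3/32

P(M_ ee W_) = 3/32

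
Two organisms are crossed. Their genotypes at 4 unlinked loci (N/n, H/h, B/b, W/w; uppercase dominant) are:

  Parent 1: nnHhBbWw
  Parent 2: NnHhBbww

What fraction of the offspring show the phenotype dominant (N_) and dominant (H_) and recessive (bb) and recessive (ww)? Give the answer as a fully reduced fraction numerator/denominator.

P(N_ H_ bb ww) = 3/64

nnHhBbWw gametes: nHBW×2, nHBw×2, nHbW×2, nHbw×2, nhBW×2, nhBw×2, nhbW×2, nhbw×2
NnHhBbww gametes: NHBw×2, NHbw×2, NhBw×2, Nhbw×2, nHBw×2, nHbw×2, nhBw×2, nhbw×2
nnHhBbWw×NnHhBbww grid (16·16=256): NnHHBBWw=4 NnHHBBww=4 NnHHBbWw=8 NnHHBbww=8 NnHHbbWw=4 NnHHbbww=4 NnHhBBWw=8 NnHhBBww=8 NnHhBbWw=16 NnHhBbww=16 NnHhbbWw=8 NnHhbbww=8 NnhhBBWw=4 NnhhBBww=4 NnhhBbWw=8 NnhhBbww=8 NnhhbbWw=4 Nnhhbbww=4 nnHHBBWw=4 nnHHBBww=4 nnHHBbWw=8 nnHHBbww=8 nnHHbbWw=4 nnHHbbww=4 nnHhBBWw=8 nnHhBBww=8 nnHhBbWw=16 nnHhBbww=16 nnHhbbWw=8 nnHhbbww=8 nnhhBBWw=4 nnhhBBww=4 nnhhBbWw=8 nnhhBbww=8 nnhhbbWw=4 nnhhbbww=4
N_ H_ bb ww hits 12/256; gcd=4; 12÷4/256÷4 = 3/64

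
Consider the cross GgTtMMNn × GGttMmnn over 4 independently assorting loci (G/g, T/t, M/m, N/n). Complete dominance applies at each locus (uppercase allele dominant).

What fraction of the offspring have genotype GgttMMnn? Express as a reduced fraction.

GgTtMMNn gametes: GTMN×2, GTMn×2, GtMN×2, GtMn×2, gTMN×2, gTMn×2, gtMN×2, gtMn×2
GGttMmnn gametes: GtMn×8, Gtmn×8
GgTtMMNn×GGttMmnn grid (16·16=256): GGTtMMNn=16 GGTtMMnn=16 GGTtMmNn=16 GGTtMmnn=16 GGttMMNn=16 GGttMMnn=16 GGttMmNn=16 GGttMmnn=16 GgTtMMNn=16 GgTtMMnn=16 GgTtMmNn=16 GgTtMmnn=16 GgttMMNn=16 GgttMMnn=16 GgttMmNn=16 GgttMmnn=16
GgttMMnn hits 16/256; gcd=16; 16÷16/256÷16 = 1/16

P(GgttMMnn) = 1/16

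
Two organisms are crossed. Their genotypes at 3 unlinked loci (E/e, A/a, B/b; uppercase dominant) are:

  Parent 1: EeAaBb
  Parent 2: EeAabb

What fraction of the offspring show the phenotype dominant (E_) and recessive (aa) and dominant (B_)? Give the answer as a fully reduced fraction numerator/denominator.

EeAaBb gametes: EAB×1, EAb×1, EaB×1, Eab×1, eAB×1, eAb×1, eaB×1, eab×1
EeAabb gametes: EAb×2, Eab×2, eAb×2, eab×2
EeAaBb×EeAabb grid (8·8=64): EEAABb=2 EEAAbb=2 EEAaBb=4 EEAabb=4 EEaaBb=2 EEaabb=2 EeAABb=4 EeAAbb=4 EeAaBb=8 EeAabb=8 EeaaBb=4 Eeaabb=4 eeAABb=2 eeAAbb=2 eeAaBb=4 eeAabb=4 eeaaBb=2 eeaabb=2
E_ aa B_ hits 6/64; gcd=2; 6÷2/64÷2 = 3/32

P(E_ aa B_) = 3/32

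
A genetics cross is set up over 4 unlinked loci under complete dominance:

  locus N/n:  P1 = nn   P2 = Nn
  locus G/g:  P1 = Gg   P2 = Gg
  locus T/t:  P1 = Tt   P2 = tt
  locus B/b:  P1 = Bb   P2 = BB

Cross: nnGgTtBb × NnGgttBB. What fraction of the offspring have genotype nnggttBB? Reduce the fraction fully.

P(nnggttBB) = 1/32

nnGgTtBb gametes: nGTB×2, nGTb×2, nGtB×2, nGtb×2, ngTB×2, ngTb×2, ngtB×2, ngtb×2
NnGgttBB gametes: NGtB×4, NgtB×4, nGtB×4, ngtB×4
nnGgTtBb×NnGgttBB grid (16·16=256): NnGGTtBB=8 NnGGTtBb=8 NnGGttBB=8 NnGGttBb=8 NnGgTtBB=16 NnGgTtBb=16 NnGgttBB=16 NnGgttBb=16 NnggTtBB=8 NnggTtBb=8 NnggttBB=8 NnggttBb=8 nnGGTtBB=8 nnGGTtBb=8 nnGGttBB=8 nnGGttBb=8 nnGgTtBB=16 nnGgTtBb=16 nnGgttBB=16 nnGgttBb=16 nnggTtBB=8 nnggTtBb=8 nnggttBB=8 nnggttBb=8
nnggttBB hits 8/256; gcd=8; 8÷8/256÷8 = 1/32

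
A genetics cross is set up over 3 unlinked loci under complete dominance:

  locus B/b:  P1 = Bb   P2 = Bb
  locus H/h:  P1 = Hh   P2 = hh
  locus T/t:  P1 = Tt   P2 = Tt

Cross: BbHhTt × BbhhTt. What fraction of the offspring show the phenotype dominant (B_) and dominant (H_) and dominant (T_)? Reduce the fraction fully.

P(B_ H_ T_) = 9/32

BbHhTt gametes: BHT×1, BHt×1, BhT×1, Bht×1, bHT×1, bHt×1, bhT×1, bht×1
BbhhTt gametes: BhT×2, Bht×2, bhT×2, bht×2
BbHhTt×BbhhTt grid (8·8=64): BBHhTT=2 BBHhTt=4 BBHhtt=2 BBhhTT=2 BBhhTt=4 BBhhtt=2 BbHhTT=4 BbHhTt=8 BbHhtt=4 BbhhTT=4 BbhhTt=8 Bbhhtt=4 bbHhTT=2 bbHhTt=4 bbHhtt=2 bbhhTT=2 bbhhTt=4 bbhhtt=2
B_ H_ T_ hits 18/64; gcd=2; 18÷2/64÷2 = 9/32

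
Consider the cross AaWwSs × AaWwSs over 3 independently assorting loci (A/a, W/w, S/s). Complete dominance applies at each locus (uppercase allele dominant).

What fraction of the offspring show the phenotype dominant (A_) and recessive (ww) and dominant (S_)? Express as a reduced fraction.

P(A_ ww S_) = 9/64

AaWwSs gametes: AWS×1, AWs×1, AwS×1, Aws×1, aWS×1, aWs×1, awS×1, aws×1
AaWwSs gametes: AWS×1, AWs×1, AwS×1, Aws×1, aWS×1, aWs×1, awS×1, aws×1
AaWwSs×AaWwSs grid (8·8=64): AAWWSS=1 AAWWSs=2 AAWWss=1 AAWwSS=2 AAWwSs=4 AAWwss=2 AAwwSS=1 AAwwSs=2 AAwwss=1 AaWWSS=2 AaWWSs=4 AaWWss=2 AaWwSS=4 AaWwSs=8 AaWwss=4 AawwSS=2 AawwSs=4 Aawwss=2 aaWWSS=1 aaWWSs=2 aaWWss=1 aaWwSS=2 aaWwSs=4 aaWwss=2 aawwSS=1 aawwSs=2 aawwss=1
A_ ww S_ hits 9/64; gcd=1; 9÷1/64÷1 = 9/64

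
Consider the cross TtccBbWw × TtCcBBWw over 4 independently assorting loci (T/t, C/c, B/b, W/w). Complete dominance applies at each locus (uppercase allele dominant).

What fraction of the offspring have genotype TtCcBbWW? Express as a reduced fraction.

P(TtCcBbWW) = 1/32

TtccBbWw gametes: TcBW×2, TcBw×2, TcbW×2, Tcbw×2, tcBW×2, tcBw×2, tcbW×2, tcbw×2
TtCcBBWw gametes: TCBW×2, TCBw×2, TcBW×2, TcBw×2, tCBW×2, tCBw×2, tcBW×2, tcBw×2
TtccBbWw×TtCcBBWw grid (16·16=256): TTCcBBWW=4 TTCcBBWw=8 TTCcBBww=4 TTCcBbWW=4 TTCcBbWw=8 TTCcBbww=4 TTccBBWW=4 TTccBBWw=8 TTccBBww=4 TTccBbWW=4 TTccBbWw=8 TTccBbww=4 TtCcBBWW=8 TtCcBBWw=16 TtCcBBww=8 TtCcBbWW=8 TtCcBbWw=16 TtCcBbww=8 TtccBBWW=8 TtccBBWw=16 TtccBBww=8 TtccBbWW=8 TtccBbWw=16 TtccBbww=8 ttCcBBWW=4 ttCcBBWw=8 ttCcBBww=4 ttCcBbWW=4 ttCcBbWw=8 ttCcBbww=4 ttccBBWW=4 ttccBBWw=8 ttccBBww=4 ttccBbWW=4 ttccBbWw=8 ttccBbww=4
TtCcBbWW hits 8/256; gcd=8; 8÷8/256÷8 = 1/32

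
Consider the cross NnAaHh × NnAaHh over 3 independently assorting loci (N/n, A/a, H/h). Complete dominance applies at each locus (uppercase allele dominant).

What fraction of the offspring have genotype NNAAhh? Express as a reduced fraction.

P(NNAAhh) = 1/64

NnAaHh gametes: NAH×1, NAh×1, NaH×1, Nah×1, nAH×1, nAh×1, naH×1, nah×1
NnAaHh gametes: NAH×1, NAh×1, NaH×1, Nah×1, nAH×1, nAh×1, naH×1, nah×1
NnAaHh×NnAaHh grid (8·8=64): NNAAHH=1 NNAAHh=2 NNAAhh=1 NNAaHH=2 NNAaHh=4 NNAahh=2 NNaaHH=1 NNaaHh=2 NNaahh=1 NnAAHH=2 NnAAHh=4 NnAAhh=2 NnAaHH=4 NnAaHh=8 NnAahh=4 NnaaHH=2 NnaaHh=4 Nnaahh=2 nnAAHH=1 nnAAHh=2 nnAAhh=1 nnAaHH=2 nnAaHh=4 nnAahh=2 nnaaHH=1 nnaaHh=2 nnaahh=1
NNAAhh hits 1/64; gcd=1; 1÷1/64÷1 = 1/64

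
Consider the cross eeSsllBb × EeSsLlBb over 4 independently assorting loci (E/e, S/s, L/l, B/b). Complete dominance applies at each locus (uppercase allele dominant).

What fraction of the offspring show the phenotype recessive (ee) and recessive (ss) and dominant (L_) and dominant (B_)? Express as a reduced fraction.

P(ee ss L_ B_) = 3/64

eeSsllBb gametes: eSlB×4, eSlb×4, eslB×4, eslb×4
EeSsLlBb gametes: ESLB×1, ESLb×1, ESlB×1, ESlb×1, EsLB×1, EsLb×1, EslB×1, Eslb×1, eSLB×1, eSLb×1, eSlB×1, eSlb×1, esLB×1, esLb×1, eslB×1, eslb×1
eeSsllBb×EeSsLlBb grid (16·16=256): EeSSLlBB=4 EeSSLlBb=8 EeSSLlbb=4 EeSSllBB=4 EeSSllBb=8 EeSSllbb=4 EeSsLlBB=8 EeSsLlBb=16 EeSsLlbb=8 EeSsllBB=8 EeSsllBb=16 EeSsllbb=8 EessLlBB=4 EessLlBb=8 EessLlbb=4 EessllBB=4 EessllBb=8 Eessllbb=4 eeSSLlBB=4 eeSSLlBb=8 eeSSLlbb=4 eeSSllBB=4 eeSSllBb=8 eeSSllbb=4 eeSsLlBB=8 eeSsLlBb=16 eeSsLlbb=8 eeSsllBB=8 eeSsllBb=16 eeSsllbb=8 eessLlBB=4 eessLlBb=8 eessLlbb=4 eessllBB=4 eessllBb=8 eessllbb=4
ee ss L_ B_ hits 12/256; gcd=4; 12÷4/256÷4 = 3/64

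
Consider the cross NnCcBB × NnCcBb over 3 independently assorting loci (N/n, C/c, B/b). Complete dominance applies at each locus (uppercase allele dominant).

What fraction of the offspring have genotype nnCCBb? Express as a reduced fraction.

NnCcBB gametes: NCB×2, NcB×2, nCB×2, ncB×2
NnCcBb gametes: NCB×1, NCb×1, NcB×1, Ncb×1, nCB×1, nCb×1, ncB×1, ncb×1
NnCcBB×NnCcBb grid (8·8=64): NNCCBB=2 NNCCBb=2 NNCcBB=4 NNCcBb=4 NNccBB=2 NNccBb=2 NnCCBB=4 NnCCBb=4 NnCcBB=8 NnCcBb=8 NnccBB=4 NnccBb=4 nnCCBB=2 nnCCBb=2 nnCcBB=4 nnCcBb=4 nnccBB=2 nnccBb=2
nnCCBb hits 2/64; gcd=2; 2÷2/64÷2 = 1/32

P(nnCCBb) = 1/32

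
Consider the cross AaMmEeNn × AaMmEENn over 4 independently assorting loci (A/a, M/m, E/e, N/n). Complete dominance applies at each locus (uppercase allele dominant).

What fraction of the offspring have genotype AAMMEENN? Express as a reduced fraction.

AaMmEeNn gametes: AMEN×1, AMEn×1, AMeN×1, AMen×1, AmEN×1, AmEn×1, AmeN×1, Amen×1, aMEN×1, aMEn×1, aMeN×1, aMen×1, amEN×1, amEn×1, ameN×1, amen×1
AaMmEENn gametes: AMEN×2, AMEn×2, AmEN×2, AmEn×2, aMEN×2, aMEn×2, amEN×2, amEn×2
AaMmEeNn×AaMmEENn grid (16·16=256): AAMMEENN=2 AAMMEENn=4 AAMMEEnn=2 AAMMEeNN=2 AAMMEeNn=4 AAMMEenn=2 AAMmEENN=4 AAMmEENn=8 AAMmEEnn=4 AAMmEeNN=4 AAMmEeNn=8 AAMmEenn=4 AAmmEENN=2 AAmmEENn=4 AAmmEEnn=2 AAmmEeNN=2 AAmmEeNn=4 AAmmEenn=2 AaMMEENN=4 AaMMEENn=8 AaMMEEnn=4 AaMMEeNN=4 AaMMEeNn=8 AaMMEenn=4 AaMmEENN=8 AaMmEENn=16 AaMmEEnn=8 AaMmEeNN=8 AaMmEeNn=16 AaMmEenn=8 AammEENN=4 AammEENn=8 AammEEnn=4 AammEeNN=4 AammEeNn=8 AammEenn=4 aaMMEENN=2 aaMMEENn=4 aaMMEEnn=2 aaMMEeNN=2 aaMMEeNn=4 aaMMEenn=2 aaMmEENN=4 aaMmEENn=8 aaMmEEnn=4 aaMmEeNN=4 aaMmEeNn=8 aaMmEenn=4 aammEENN=2 aammEENn=4 aammEEnn=2 aammEeNN=2 aammEeNn=4 aammEenn=2
AAMMEENN hits 2/256; gcd=2; 2÷2/256÷2 = 1/128

P(AAMMEENN) = 1/128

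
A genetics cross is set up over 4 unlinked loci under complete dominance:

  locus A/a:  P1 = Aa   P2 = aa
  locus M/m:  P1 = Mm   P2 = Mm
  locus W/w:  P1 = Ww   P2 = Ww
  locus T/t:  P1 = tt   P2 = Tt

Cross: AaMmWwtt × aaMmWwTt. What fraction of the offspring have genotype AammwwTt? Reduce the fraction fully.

AaMmWwtt gametes: AMWt×2, AMwt×2, AmWt×2, Amwt×2, aMWt×2, aMwt×2, amWt×2, amwt×2
aaMmWwTt gametes: aMWT×2, aMWt×2, aMwT×2, aMwt×2, amWT×2, amWt×2, amwT×2, amwt×2
AaMmWwtt×aaMmWwTt grid (16·16=256): AaMMWWTt=4 AaMMWWtt=4 AaMMWwTt=8 AaMMWwtt=8 AaMMwwTt=4 AaMMwwtt=4 AaMmWWTt=8 AaMmWWtt=8 AaMmWwTt=16 AaMmWwtt=16 AaMmwwTt=8 AaMmwwtt=8 AammWWTt=4 AammWWtt=4 AammWwTt=8 AammWwtt=8 AammwwTt=4 Aammwwtt=4 aaMMWWTt=4 aaMMWWtt=4 aaMMWwTt=8 aaMMWwtt=8 aaMMwwTt=4 aaMMwwtt=4 aaMmWWTt=8 aaMmWWtt=8 aaMmWwTt=16 aaMmWwtt=16 aaMmwwTt=8 aaMmwwtt=8 aammWWTt=4 aammWWtt=4 aammWwTt=8 aammWwtt=8 aammwwTt=4 aammwwtt=4
AammwwTt hits 4/256; gcd=4; 4÷4/256÷4 = 1/64

P(AammwwTt) = 1/64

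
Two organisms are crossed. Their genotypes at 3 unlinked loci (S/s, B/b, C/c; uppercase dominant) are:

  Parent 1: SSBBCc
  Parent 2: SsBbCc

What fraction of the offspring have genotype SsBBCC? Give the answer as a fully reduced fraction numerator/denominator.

SSBBCc gametes: SBC×4, SBc×4
SsBbCc gametes: SBC×1, SBc×1, SbC×1, Sbc×1, sBC×1, sBc×1, sbC×1, sbc×1
SSBBCc×SsBbCc grid (8·8=64): SSBBCC=4 SSBBCc=8 SSBBcc=4 SSBbCC=4 SSBbCc=8 SSBbcc=4 SsBBCC=4 SsBBCc=8 SsBBcc=4 SsBbCC=4 SsBbCc=8 SsBbcc=4
SsBBCC hits 4/64; gcd=4; 4÷4/64÷4 = 1/16

P(SsBBCC) = 1/16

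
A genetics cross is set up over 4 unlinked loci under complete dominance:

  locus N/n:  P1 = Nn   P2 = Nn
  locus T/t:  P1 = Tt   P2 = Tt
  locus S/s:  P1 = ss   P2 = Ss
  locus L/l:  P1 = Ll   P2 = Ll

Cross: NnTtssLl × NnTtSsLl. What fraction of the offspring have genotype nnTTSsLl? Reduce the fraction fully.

P(nnTTSsLl) = 1/64

NnTtssLl gametes: NTsL×2, NTsl×2, NtsL×2, Ntsl×2, nTsL×2, nTsl×2, ntsL×2, ntsl×2
NnTtSsLl gametes: NTSL×1, NTSl×1, NTsL×1, NTsl×1, NtSL×1, NtSl×1, NtsL×1, Ntsl×1, nTSL×1, nTSl×1, nTsL×1, nTsl×1, ntSL×1, ntSl×1, ntsL×1, ntsl×1
NnTtssLl×NnTtSsLl grid (16·16=256): NNTTSsLL=2 NNTTSsLl=4 NNTTSsll=2 NNTTssLL=2 NNTTssLl=4 NNTTssll=2 NNTtSsLL=4 NNTtSsLl=8 NNTtSsll=4 NNTtssLL=4 NNTtssLl=8 NNTtssll=4 NNttSsLL=2 NNttSsLl=4 NNttSsll=2 NNttssLL=2 NNttssLl=4 NNttssll=2 NnTTSsLL=4 NnTTSsLl=8 NnTTSsll=4 NnTTssLL=4 NnTTssLl=8 NnTTssll=4 NnTtSsLL=8 NnTtSsLl=16 NnTtSsll=8 NnTtssLL=8 NnTtssLl=16 NnTtssll=8 NnttSsLL=4 NnttSsLl=8 NnttSsll=4 NnttssLL=4 NnttssLl=8 Nnttssll=4 nnTTSsLL=2 nnTTSsLl=4 nnTTSsll=2 nnTTssLL=2 nnTTssLl=4 nnTTssll=2 nnTtSsLL=4 nnTtSsLl=8 nnTtSsll=4 nnTtssLL=4 nnTtssLl=8 nnTtssll=4 nnttSsLL=2 nnttSsLl=4 nnttSsll=2 nnttssLL=2 nnttssLl=4 nnttssll=2
nnTTSsLl hits 4/256; gcd=4; 4÷4/256÷4 = 1/64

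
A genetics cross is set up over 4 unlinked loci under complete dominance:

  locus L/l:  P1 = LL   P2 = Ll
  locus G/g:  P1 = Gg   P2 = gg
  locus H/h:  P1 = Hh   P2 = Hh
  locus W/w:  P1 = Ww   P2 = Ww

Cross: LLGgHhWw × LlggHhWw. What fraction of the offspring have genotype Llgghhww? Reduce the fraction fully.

LLGgHhWw gametes: LGHW×2, LGHw×2, LGhW×2, LGhw×2, LgHW×2, LgHw×2, LghW×2, Lghw×2
LlggHhWw gametes: LgHW×2, LgHw×2, LghW×2, Lghw×2, lgHW×2, lgHw×2, lghW×2, lghw×2
LLGgHhWw×LlggHhWw grid (16·16=256): LLGgHHWW=4 LLGgHHWw=8 LLGgHHww=4 LLGgHhWW=8 LLGgHhWw=16 LLGgHhww=8 LLGghhWW=4 LLGghhWw=8 LLGghhww=4 LLggHHWW=4 LLggHHWw=8 LLggHHww=4 LLggHhWW=8 LLggHhWw=16 LLggHhww=8 LLgghhWW=4 LLgghhWw=8 LLgghhww=4 LlGgHHWW=4 LlGgHHWw=8 LlGgHHww=4 LlGgHhWW=8 LlGgHhWw=16 LlGgHhww=8 LlGghhWW=4 LlGghhWw=8 LlGghhww=4 LlggHHWW=4 LlggHHWw=8 LlggHHww=4 LlggHhWW=8 LlggHhWw=16 LlggHhww=8 LlgghhWW=4 LlgghhWw=8 Llgghhww=4
Llgghhww hits 4/256; gcd=4; 4÷4/256÷4 = 1/64

P(Llgghhww) = 1/64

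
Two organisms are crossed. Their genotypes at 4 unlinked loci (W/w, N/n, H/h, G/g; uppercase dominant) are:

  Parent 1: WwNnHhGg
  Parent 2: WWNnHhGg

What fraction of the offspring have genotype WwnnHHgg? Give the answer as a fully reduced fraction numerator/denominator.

WwNnHhGg gametes: WNHG×1, WNHg×1, WNhG×1, WNhg×1, WnHG×1, WnHg×1, WnhG×1, Wnhg×1, wNHG×1, wNHg×1, wNhG×1, wNhg×1, wnHG×1, wnHg×1, wnhG×1, wnhg×1
WWNnHhGg gametes: WNHG×2, WNHg×2, WNhG×2, WNhg×2, WnHG×2, WnHg×2, WnhG×2, Wnhg×2
WwNnHhGg×WWNnHhGg grid (16·16=256): WWNNHHGG=2 WWNNHHGg=4 WWNNHHgg=2 WWNNHhGG=4 WWNNHhGg=8 WWNNHhgg=4 WWNNhhGG=2 WWNNhhGg=4 WWNNhhgg=2 WWNnHHGG=4 WWNnHHGg=8 WWNnHHgg=4 WWNnHhGG=8 WWNnHhGg=16 WWNnHhgg=8 WWNnhhGG=4 WWNnhhGg=8 WWNnhhgg=4 WWnnHHGG=2 WWnnHHGg=4 WWnnHHgg=2 WWnnHhGG=4 WWnnHhGg=8 WWnnHhgg=4 WWnnhhGG=2 WWnnhhGg=4 WWnnhhgg=2 WwNNHHGG=2 WwNNHHGg=4 WwNNHHgg=2 WwNNHhGG=4 WwNNHhGg=8 WwNNHhgg=4 WwNNhhGG=2 WwNNhhGg=4 WwNNhhgg=2 WwNnHHGG=4 WwNnHHGg=8 WwNnHHgg=4 WwNnHhGG=8 WwNnHhGg=16 WwNnHhgg=8 WwNnhhGG=4 WwNnhhGg=8 WwNnhhgg=4 WwnnHHGG=2 WwnnHHGg=4 WwnnHHgg=2 WwnnHhGG=4 WwnnHhGg=8 WwnnHhgg=4 WwnnhhGG=2 WwnnhhGg=4 Wwnnhhgg=2
WwnnHHgg hits 2/256; gcd=2; 2÷2/256÷2 = 1/128

P(WwnnHHgg) = 1/128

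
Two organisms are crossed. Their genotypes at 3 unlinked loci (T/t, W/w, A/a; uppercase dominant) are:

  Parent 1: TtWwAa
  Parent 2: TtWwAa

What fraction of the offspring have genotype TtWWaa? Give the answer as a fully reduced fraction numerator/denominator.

P(TtWWaa) = 1/32

TtWwAa gametes: TWA×1, TWa×1, TwA×1, Twa×1, tWA×1, tWa×1, twA×1, twa×1
TtWwAa gametes: TWA×1, TWa×1, TwA×1, Twa×1, tWA×1, tWa×1, twA×1, twa×1
TtWwAa×TtWwAa grid (8·8=64): TTWWAA=1 TTWWAa=2 TTWWaa=1 TTWwAA=2 TTWwAa=4 TTWwaa=2 TTwwAA=1 TTwwAa=2 TTwwaa=1 TtWWAA=2 TtWWAa=4 TtWWaa=2 TtWwAA=4 TtWwAa=8 TtWwaa=4 TtwwAA=2 TtwwAa=4 Ttwwaa=2 ttWWAA=1 ttWWAa=2 ttWWaa=1 ttWwAA=2 ttWwAa=4 ttWwaa=2 ttwwAA=1 ttwwAa=2 ttwwaa=1
TtWWaa hits 2/64; gcd=2; 2÷2/64÷2 = 1/32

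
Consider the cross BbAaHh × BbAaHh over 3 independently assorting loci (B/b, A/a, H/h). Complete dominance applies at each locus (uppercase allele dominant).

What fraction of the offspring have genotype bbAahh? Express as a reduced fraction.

P(bbAahh) = 1/32

BbAaHh gametes: BAH×1, BAh×1, BaH×1, Bah×1, bAH×1, bAh×1, baH×1, bah×1
BbAaHh gametes: BAH×1, BAh×1, BaH×1, Bah×1, bAH×1, bAh×1, baH×1, bah×1
BbAaHh×BbAaHh grid (8·8=64): BBAAHH=1 BBAAHh=2 BBAAhh=1 BBAaHH=2 BBAaHh=4 BBAahh=2 BBaaHH=1 BBaaHh=2 BBaahh=1 BbAAHH=2 BbAAHh=4 BbAAhh=2 BbAaHH=4 BbAaHh=8 BbAahh=4 BbaaHH=2 BbaaHh=4 Bbaahh=2 bbAAHH=1 bbAAHh=2 bbAAhh=1 bbAaHH=2 bbAaHh=4 bbAahh=2 bbaaHH=1 bbaaHh=2 bbaahh=1
bbAahh hits 2/64; gcd=2; 2÷2/64÷2 = 1/32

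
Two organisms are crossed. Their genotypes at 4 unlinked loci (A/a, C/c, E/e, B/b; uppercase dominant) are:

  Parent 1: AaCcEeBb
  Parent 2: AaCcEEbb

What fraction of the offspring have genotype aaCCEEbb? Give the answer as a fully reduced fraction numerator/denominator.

AaCcEeBb gametes: ACEB×1, ACEb×1, ACeB×1, ACeb×1, AcEB×1, AcEb×1, AceB×1, Aceb×1, aCEB×1, aCEb×1, aCeB×1, aCeb×1, acEB×1, acEb×1, aceB×1, aceb×1
AaCcEEbb gametes: ACEb×4, AcEb×4, aCEb×4, acEb×4
AaCcEeBb×AaCcEEbb grid (16·16=256): AACCEEBb=4 AACCEEbb=4 AACCEeBb=4 AACCEebb=4 AACcEEBb=8 AACcEEbb=8 AACcEeBb=8 AACcEebb=8 AAccEEBb=4 AAccEEbb=4 AAccEeBb=4 AAccEebb=4 AaCCEEBb=8 AaCCEEbb=8 AaCCEeBb=8 AaCCEebb=8 AaCcEEBb=16 AaCcEEbb=16 AaCcEeBb=16 AaCcEebb=16 AaccEEBb=8 AaccEEbb=8 AaccEeBb=8 AaccEebb=8 aaCCEEBb=4 aaCCEEbb=4 aaCCEeBb=4 aaCCEebb=4 aaCcEEBb=8 aaCcEEbb=8 aaCcEeBb=8 aaCcEebb=8 aaccEEBb=4 aaccEEbb=4 aaccEeBb=4 aaccEebb=4
aaCCEEbb hits 4/256; gcd=4; 4÷4/256÷4 = 1/64

P(aaCCEEbb) = 1/64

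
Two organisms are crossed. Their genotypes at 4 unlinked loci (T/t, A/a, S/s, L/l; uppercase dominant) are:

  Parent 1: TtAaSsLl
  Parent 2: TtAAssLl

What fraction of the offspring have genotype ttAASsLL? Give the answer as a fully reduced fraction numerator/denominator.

TtAaSsLl gametes: TASL×1, TASl×1, TAsL×1, TAsl×1, TaSL×1, TaSl×1, TasL×1, Tasl×1, tASL×1, tASl×1, tAsL×1, tAsl×1, taSL×1, taSl×1, tasL×1, tasl×1
TtAAssLl gametes: TAsL×4, TAsl×4, tAsL×4, tAsl×4
TtAaSsLl×TtAAssLl grid (16·16=256): TTAASsLL=4 TTAASsLl=8 TTAASsll=4 TTAAssLL=4 TTAAssLl=8 TTAAssll=4 TTAaSsLL=4 TTAaSsLl=8 TTAaSsll=4 TTAassLL=4 TTAassLl=8 TTAassll=4 TtAASsLL=8 TtAASsLl=16 TtAASsll=8 TtAAssLL=8 TtAAssLl=16 TtAAssll=8 TtAaSsLL=8 TtAaSsLl=16 TtAaSsll=8 TtAassLL=8 TtAassLl=16 TtAassll=8 ttAASsLL=4 ttAASsLl=8 ttAASsll=4 ttAAssLL=4 ttAAssLl=8 ttAAssll=4 ttAaSsLL=4 ttAaSsLl=8 ttAaSsll=4 ttAassLL=4 ttAassLl=8 ttAassll=4
ttAASsLL hits 4/256; gcd=4; 4÷4/256÷4 = 1/64

P(ttAASsLL) = 1/64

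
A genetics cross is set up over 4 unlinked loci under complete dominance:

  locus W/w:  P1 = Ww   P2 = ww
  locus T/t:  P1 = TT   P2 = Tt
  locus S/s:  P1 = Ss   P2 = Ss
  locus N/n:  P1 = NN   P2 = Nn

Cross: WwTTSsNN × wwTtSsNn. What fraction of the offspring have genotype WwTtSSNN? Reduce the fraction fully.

P(WwTtSSNN) = 1/32

WwTTSsNN gametes: WTSN×4, WTsN×4, wTSN×4, wTsN×4
wwTtSsNn gametes: wTSN×2, wTSn×2, wTsN×2, wTsn×2, wtSN×2, wtSn×2, wtsN×2, wtsn×2
WwTTSsNN×wwTtSsNn grid (16·16=256): WwTTSSNN=8 WwTTSSNn=8 WwTTSsNN=16 WwTTSsNn=16 WwTTssNN=8 WwTTssNn=8 WwTtSSNN=8 WwTtSSNn=8 WwTtSsNN=16 WwTtSsNn=16 WwTtssNN=8 WwTtssNn=8 wwTTSSNN=8 wwTTSSNn=8 wwTTSsNN=16 wwTTSsNn=16 wwTTssNN=8 wwTTssNn=8 wwTtSSNN=8 wwTtSSNn=8 wwTtSsNN=16 wwTtSsNn=16 wwTtssNN=8 wwTtssNn=8
WwTtSSNN hits 8/256; gcd=8; 8÷8/256÷8 = 1/32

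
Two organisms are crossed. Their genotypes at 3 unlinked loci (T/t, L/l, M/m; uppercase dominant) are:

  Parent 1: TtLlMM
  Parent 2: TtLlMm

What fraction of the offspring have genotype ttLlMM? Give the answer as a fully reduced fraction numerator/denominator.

TtLlMM gametes: TLM×2, TlM×2, tLM×2, tlM×2
TtLlMm gametes: TLM×1, TLm×1, TlM×1, Tlm×1, tLM×1, tLm×1, tlM×1, tlm×1
TtLlMM×TtLlMm grid (8·8=64): TTLLMM=2 TTLLMm=2 TTLlMM=4 TTLlMm=4 TTllMM=2 TTllMm=2 TtLLMM=4 TtLLMm=4 TtLlMM=8 TtLlMm=8 TtllMM=4 TtllMm=4 ttLLMM=2 ttLLMm=2 ttLlMM=4 ttLlMm=4 ttllMM=2 ttllMm=2
ttLlMM hits 4/64; gcd=4; 4÷4/64÷4 = 1/16

P(ttLlMM) = 1/16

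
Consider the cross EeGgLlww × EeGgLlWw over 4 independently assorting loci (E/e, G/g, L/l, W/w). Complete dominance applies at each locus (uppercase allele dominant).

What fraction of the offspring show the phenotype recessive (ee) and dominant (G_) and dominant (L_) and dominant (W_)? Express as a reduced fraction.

EeGgLlww gametes: EGLw×2, EGlw×2, EgLw×2, Eglw×2, eGLw×2, eGlw×2, egLw×2, eglw×2
EeGgLlWw gametes: EGLW×1, EGLw×1, EGlW×1, EGlw×1, EgLW×1, EgLw×1, EglW×1, Eglw×1, eGLW×1, eGLw×1, eGlW×1, eGlw×1, egLW×1, egLw×1, eglW×1, eglw×1
EeGgLlww×EeGgLlWw grid (16·16=256): EEGGLLWw=2 EEGGLLww=2 EEGGLlWw=4 EEGGLlww=4 EEGGllWw=2 EEGGllww=2 EEGgLLWw=4 EEGgLLww=4 EEGgLlWw=8 EEGgLlww=8 EEGgllWw=4 EEGgllww=4 EEggLLWw=2 EEggLLww=2 EEggLlWw=4 EEggLlww=4 EEggllWw=2 EEggllww=2 EeGGLLWw=4 EeGGLLww=4 EeGGLlWw=8 EeGGLlww=8 EeGGllWw=4 EeGGllww=4 EeGgLLWw=8 EeGgLLww=8 EeGgLlWw=16 EeGgLlww=16 EeGgllWw=8 EeGgllww=8 EeggLLWw=4 EeggLLww=4 EeggLlWw=8 EeggLlww=8 EeggllWw=4 Eeggllww=4 eeGGLLWw=2 eeGGLLww=2 eeGGLlWw=4 eeGGLlww=4 eeGGllWw=2 eeGGllww=2 eeGgLLWw=4 eeGgLLww=4 eeGgLlWw=8 eeGgLlww=8 eeGgllWw=4 eeGgllww=4 eeggLLWw=2 eeggLLww=2 eeggLlWw=4 eeggLlww=4 eeggllWw=2 eeggllww=2
ee G_ L_ W_ hits 18/256; gcd=2; 18÷2/256÷2 = 9/128

P(ee G_ L_ W_) = 9/128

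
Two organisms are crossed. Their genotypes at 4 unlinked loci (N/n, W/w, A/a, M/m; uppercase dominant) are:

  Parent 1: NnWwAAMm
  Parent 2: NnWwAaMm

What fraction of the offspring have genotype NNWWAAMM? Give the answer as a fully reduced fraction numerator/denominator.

P(NNWWAAMM) = 1/128

NnWwAAMm gametes: NWAM×2, NWAm×2, NwAM×2, NwAm×2, nWAM×2, nWAm×2, nwAM×2, nwAm×2
NnWwAaMm gametes: NWAM×1, NWAm×1, NWaM×1, NWam×1, NwAM×1, NwAm×1, NwaM×1, Nwam×1, nWAM×1, nWAm×1, nWaM×1, nWam×1, nwAM×1, nwAm×1, nwaM×1, nwam×1
NnWwAAMm×NnWwAaMm grid (16·16=256): NNWWAAMM=2 NNWWAAMm=4 NNWWAAmm=2 NNWWAaMM=2 NNWWAaMm=4 NNWWAamm=2 NNWwAAMM=4 NNWwAAMm=8 NNWwAAmm=4 NNWwAaMM=4 NNWwAaMm=8 NNWwAamm=4 NNwwAAMM=2 NNwwAAMm=4 NNwwAAmm=2 NNwwAaMM=2 NNwwAaMm=4 NNwwAamm=2 NnWWAAMM=4 NnWWAAMm=8 NnWWAAmm=4 NnWWAaMM=4 NnWWAaMm=8 NnWWAamm=4 NnWwAAMM=8 NnWwAAMm=16 NnWwAAmm=8 NnWwAaMM=8 NnWwAaMm=16 NnWwAamm=8 NnwwAAMM=4 NnwwAAMm=8 NnwwAAmm=4 NnwwAaMM=4 NnwwAaMm=8 NnwwAamm=4 nnWWAAMM=2 nnWWAAMm=4 nnWWAAmm=2 nnWWAaMM=2 nnWWAaMm=4 nnWWAamm=2 nnWwAAMM=4 nnWwAAMm=8 nnWwAAmm=4 nnWwAaMM=4 nnWwAaMm=8 nnWwAamm=4 nnwwAAMM=2 nnwwAAMm=4 nnwwAAmm=2 nnwwAaMM=2 nnwwAaMm=4 nnwwAamm=2
NNWWAAMM hits 2/256; gcd=2; 2÷2/256÷2 = 1/128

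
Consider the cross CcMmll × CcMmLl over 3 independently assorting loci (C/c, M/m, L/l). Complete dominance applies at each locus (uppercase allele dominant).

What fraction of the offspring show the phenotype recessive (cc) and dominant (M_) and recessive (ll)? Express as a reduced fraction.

P(cc M_ ll) = 3/32

CcMmll gametes: CMl×2, Cml×2, cMl×2, cml×2
CcMmLl gametes: CML×1, CMl×1, CmL×1, Cml×1, cML×1, cMl×1, cmL×1, cml×1
CcMmll×CcMmLl grid (8·8=64): CCMMLl=2 CCMMll=2 CCMmLl=4 CCMmll=4 CCmmLl=2 CCmmll=2 CcMMLl=4 CcMMll=4 CcMmLl=8 CcMmll=8 CcmmLl=4 Ccmmll=4 ccMMLl=2 ccMMll=2 ccMmLl=4 ccMmll=4 ccmmLl=2 ccmmll=2
cc M_ ll hits 6/64; gcd=2; 6÷2/64÷2 = 3/32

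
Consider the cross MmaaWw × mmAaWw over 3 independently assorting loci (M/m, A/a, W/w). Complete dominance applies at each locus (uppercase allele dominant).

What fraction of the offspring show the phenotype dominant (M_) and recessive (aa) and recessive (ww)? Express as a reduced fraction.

MmaaWw gametes: MaW×2, Maw×2, maW×2, maw×2
mmAaWw gametes: mAW×2, mAw×2, maW×2, maw×2
MmaaWw×mmAaWw grid (8·8=64): MmAaWW=4 MmAaWw=8 MmAaww=4 MmaaWW=4 MmaaWw=8 Mmaaww=4 mmAaWW=4 mmAaWw=8 mmAaww=4 mmaaWW=4 mmaaWw=8 mmaaww=4
M_ aa ww hits 4/64; gcd=4; 4÷4/64÷4 = 1/16

P(M_ aa ww) = 1/16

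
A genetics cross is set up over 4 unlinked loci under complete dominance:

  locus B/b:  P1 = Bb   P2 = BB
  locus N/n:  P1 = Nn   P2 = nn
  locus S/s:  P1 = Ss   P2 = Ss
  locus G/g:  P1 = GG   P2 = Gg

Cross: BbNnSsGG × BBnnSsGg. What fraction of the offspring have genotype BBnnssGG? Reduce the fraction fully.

BbNnSsGG gametes: BNSG×2, BNsG×2, BnSG×2, BnsG×2, bNSG×2, bNsG×2, bnSG×2, bnsG×2
BBnnSsGg gametes: BnSG×4, BnSg×4, BnsG×4, Bnsg×4
BbNnSsGG×BBnnSsGg grid (16·16=256): BBNnSSGG=8 BBNnSSGg=8 BBNnSsGG=16 BBNnSsGg=16 BBNnssGG=8 BBNnssGg=8 BBnnSSGG=8 BBnnSSGg=8 BBnnSsGG=16 BBnnSsGg=16 BBnnssGG=8 BBnnssGg=8 BbNnSSGG=8 BbNnSSGg=8 BbNnSsGG=16 BbNnSsGg=16 BbNnssGG=8 BbNnssGg=8 BbnnSSGG=8 BbnnSSGg=8 BbnnSsGG=16 BbnnSsGg=16 BbnnssGG=8 BbnnssGg=8
BBnnssGG hits 8/256; gcd=8; 8÷8/256÷8 = 1/32

P(BBnnssGG) = 1/32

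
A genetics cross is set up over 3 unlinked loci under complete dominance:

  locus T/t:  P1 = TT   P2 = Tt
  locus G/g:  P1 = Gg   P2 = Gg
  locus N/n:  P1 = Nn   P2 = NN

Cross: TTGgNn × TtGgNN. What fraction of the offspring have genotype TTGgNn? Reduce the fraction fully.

P(TTGgNn) = 1/8

TTGgNn gametes: TGN×2, TGn×2, TgN×2, Tgn×2
TtGgNN gametes: TGN×2, TgN×2, tGN×2, tgN×2
TTGgNn×TtGgNN grid (8·8=64): TTGGNN=4 TTGGNn=4 TTGgNN=8 TTGgNn=8 TTggNN=4 TTggNn=4 TtGGNN=4 TtGGNn=4 TtGgNN=8 TtGgNn=8 TtggNN=4 TtggNn=4
TTGgNn hits 8/64; gcd=8; 8÷8/64÷8 = 1/8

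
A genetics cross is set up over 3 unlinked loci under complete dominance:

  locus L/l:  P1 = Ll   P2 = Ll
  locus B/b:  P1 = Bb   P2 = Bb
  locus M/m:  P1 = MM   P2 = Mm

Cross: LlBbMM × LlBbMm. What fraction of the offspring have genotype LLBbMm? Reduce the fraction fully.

LlBbMM gametes: LBM×2, LbM×2, lBM×2, lbM×2
LlBbMm gametes: LBM×1, LBm×1, LbM×1, Lbm×1, lBM×1, lBm×1, lbM×1, lbm×1
LlBbMM×LlBbMm grid (8·8=64): LLBBMM=2 LLBBMm=2 LLBbMM=4 LLBbMm=4 LLbbMM=2 LLbbMm=2 LlBBMM=4 LlBBMm=4 LlBbMM=8 LlBbMm=8 LlbbMM=4 LlbbMm=4 llBBMM=2 llBBMm=2 llBbMM=4 llBbMm=4 llbbMM=2 llbbMm=2
LLBbMm hits 4/64; gcd=4; 4÷4/64÷4 = 1/16

P(LLBbMm) = 1/16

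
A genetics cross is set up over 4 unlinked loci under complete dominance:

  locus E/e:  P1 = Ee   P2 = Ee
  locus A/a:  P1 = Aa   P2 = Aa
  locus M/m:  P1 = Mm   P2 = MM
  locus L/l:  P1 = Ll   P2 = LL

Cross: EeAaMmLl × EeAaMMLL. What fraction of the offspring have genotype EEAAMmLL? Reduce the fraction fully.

P(EEAAMmLL) = 1/64

EeAaMmLl gametes: EAML×1, EAMl×1, EAmL×1, EAml×1, EaML×1, EaMl×1, EamL×1, Eaml×1, eAML×1, eAMl×1, eAmL×1, eAml×1, eaML×1, eaMl×1, eamL×1, eaml×1
EeAaMMLL gametes: EAML×4, EaML×4, eAML×4, eaML×4
EeAaMmLl×EeAaMMLL grid (16·16=256): EEAAMMLL=4 EEAAMMLl=4 EEAAMmLL=4 EEAAMmLl=4 EEAaMMLL=8 EEAaMMLl=8 EEAaMmLL=8 EEAaMmLl=8 EEaaMMLL=4 EEaaMMLl=4 EEaaMmLL=4 EEaaMmLl=4 EeAAMMLL=8 EeAAMMLl=8 EeAAMmLL=8 EeAAMmLl=8 EeAaMMLL=16 EeAaMMLl=16 EeAaMmLL=16 EeAaMmLl=16 EeaaMMLL=8 EeaaMMLl=8 EeaaMmLL=8 EeaaMmLl=8 eeAAMMLL=4 eeAAMMLl=4 eeAAMmLL=4 eeAAMmLl=4 eeAaMMLL=8 eeAaMMLl=8 eeAaMmLL=8 eeAaMmLl=8 eeaaMMLL=4 eeaaMMLl=4 eeaaMmLL=4 eeaaMmLl=4
EEAAMmLL hits 4/256; gcd=4; 4÷4/256÷4 = 1/64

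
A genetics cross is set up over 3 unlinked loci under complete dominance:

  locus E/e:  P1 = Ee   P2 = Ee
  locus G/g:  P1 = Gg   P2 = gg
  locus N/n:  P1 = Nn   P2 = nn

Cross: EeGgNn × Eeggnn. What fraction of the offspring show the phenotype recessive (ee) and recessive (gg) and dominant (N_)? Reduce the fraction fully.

EeGgNn gametes: EGN×1, EGn×1, EgN×1, Egn×1, eGN×1, eGn×1, egN×1, egn×1
Eeggnn gametes: Egn×4, egn×4
EeGgNn×Eeggnn grid (8·8=64): EEGgNn=4 EEGgnn=4 EEggNn=4 EEggnn=4 EeGgNn=8 EeGgnn=8 EeggNn=8 Eeggnn=8 eeGgNn=4 eeGgnn=4 eeggNn=4 eeggnn=4
ee gg N_ hits 4/64; gcd=4; 4÷4/64÷4 = 1/16

P(ee gg N_) = 1/16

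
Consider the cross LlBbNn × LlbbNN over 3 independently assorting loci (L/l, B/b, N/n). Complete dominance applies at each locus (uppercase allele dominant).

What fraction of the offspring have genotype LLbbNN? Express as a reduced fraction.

LlBbNn gametes: LBN×1, LBn×1, LbN×1, Lbn×1, lBN×1, lBn×1, lbN×1, lbn×1
LlbbNN gametes: LbN×4, lbN×4
LlBbNn×LlbbNN grid (8·8=64): LLBbNN=4 LLBbNn=4 LLbbNN=4 LLbbNn=4 LlBbNN=8 LlBbNn=8 LlbbNN=8 LlbbNn=8 llBbNN=4 llBbNn=4 llbbNN=4 llbbNn=4
LLbbNN hits 4/64; gcd=4; 4÷4/64÷4 = 1/16

P(LLbbNN) = 1/16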